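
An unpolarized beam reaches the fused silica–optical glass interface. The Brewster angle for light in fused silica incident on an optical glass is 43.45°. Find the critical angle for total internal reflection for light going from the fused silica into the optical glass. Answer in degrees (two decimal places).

θ_c ≈ 71.32°

From Brewster, n₂/n₁ = tan θ_B = tan 43.45° = 0.9473.
Then sin θ_c = n₂/n₁ = 0.9473, so θ_c = arcsin 0.9473 = 71.32°.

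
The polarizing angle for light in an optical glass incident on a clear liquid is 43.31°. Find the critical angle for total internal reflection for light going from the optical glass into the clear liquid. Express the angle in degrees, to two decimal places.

From Brewster, n₂/n₁ = tan θ_B = tan 43.31° = 0.9427.
Then sin θ_c = n₂/n₁ = 0.9427, so θ_c = arcsin 0.9427 = 70.51°.

θ_c ≈ 70.51°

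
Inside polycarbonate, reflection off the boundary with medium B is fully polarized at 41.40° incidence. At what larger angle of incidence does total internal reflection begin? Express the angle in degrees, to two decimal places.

θ_c ≈ 61.84°

From Brewster, n₂/n₁ = tan θ_B = tan 41.40° = 0.8816.
Then sin θ_c = n₂/n₁ = 0.8816, so θ_c = arcsin 0.8816 = 61.84°.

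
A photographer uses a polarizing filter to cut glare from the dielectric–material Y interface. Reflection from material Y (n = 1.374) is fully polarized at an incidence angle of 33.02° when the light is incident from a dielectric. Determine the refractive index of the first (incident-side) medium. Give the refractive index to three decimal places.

At Brewster's angle, tan θ_B = n₂/n₁ with n₁ on the incident side (a dielectric) and n₂ on the transmitted side (material Y).
n₁ = n₂ / tan θ_B = 1.374 / tan 33.02° = 2.114.

n ≈ 2.114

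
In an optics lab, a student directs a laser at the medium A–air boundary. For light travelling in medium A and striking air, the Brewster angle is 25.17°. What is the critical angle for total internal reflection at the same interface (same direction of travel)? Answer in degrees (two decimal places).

θ_c ≈ 28.03°

n₂/n₁ = tan 25.17° = 0.4699; the critical angle satisfies sin θ_c = n₂/n₁.
θ_c = arcsin(0.4699) = 28.03°.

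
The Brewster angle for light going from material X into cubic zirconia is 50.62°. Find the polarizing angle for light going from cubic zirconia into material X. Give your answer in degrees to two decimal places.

θ_B' ≈ 39.38°

Reversing the direction swaps n₁ and n₂, so tan θ_B' = 1/tan θ_B and θ_B' = 90° − θ_B.
Hence θ_B' = 90° − 50.62° = 39.38°.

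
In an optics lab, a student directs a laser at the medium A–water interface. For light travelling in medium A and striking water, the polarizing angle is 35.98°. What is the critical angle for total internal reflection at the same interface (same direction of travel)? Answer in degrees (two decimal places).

θ_c ≈ 46.55°

From Brewster, n₂/n₁ = tan θ_B = tan 35.98° = 0.7260.
Then sin θ_c = n₂/n₁ = 0.7260, so θ_c = arcsin 0.7260 = 46.55°.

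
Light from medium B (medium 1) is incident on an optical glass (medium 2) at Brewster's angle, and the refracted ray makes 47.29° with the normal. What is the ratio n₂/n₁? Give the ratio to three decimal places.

n₂/n₁ ≈ 0.923

At Brewster incidence θ_B = 90° − θ_t = 90° − 47.29° = 42.71°.
Then n₂/n₁ = tan θ_B = tan 42.71° = 0.923.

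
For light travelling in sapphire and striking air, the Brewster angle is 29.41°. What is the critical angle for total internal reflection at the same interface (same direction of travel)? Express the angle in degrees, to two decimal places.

θ_c ≈ 34.31°

From Brewster, n₂/n₁ = tan θ_B = tan 29.41° = 0.5637.
Then sin θ_c = n₂/n₁ = 0.5637, so θ_c = arcsin 0.5637 = 34.31°.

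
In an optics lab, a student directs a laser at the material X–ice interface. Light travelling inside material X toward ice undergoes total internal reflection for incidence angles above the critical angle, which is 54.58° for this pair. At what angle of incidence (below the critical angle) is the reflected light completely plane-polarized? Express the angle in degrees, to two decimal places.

θ_B ≈ 39.18°

n₂/n₁ = sin θ_c = sin 54.58° = 0.8149.
tan θ_B equals the same ratio, so θ_B = arctan(0.8149) = 39.18°.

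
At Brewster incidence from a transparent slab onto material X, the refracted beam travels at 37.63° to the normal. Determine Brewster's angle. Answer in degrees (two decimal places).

At Brewster's angle the reflected and refracted rays are perpendicular, so θ_B + θ_t = 90°.
θ_B = 90° − 37.63° = 52.37°.

θ_B ≈ 52.37°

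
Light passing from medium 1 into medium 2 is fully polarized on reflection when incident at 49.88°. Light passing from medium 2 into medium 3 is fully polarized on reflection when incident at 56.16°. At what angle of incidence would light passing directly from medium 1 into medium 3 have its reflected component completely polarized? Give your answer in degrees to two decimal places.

θ_B ≈ 60.53°

Each Brewster angle gives a ratio: n₂/n₁ = tan 49.88° = 1.1867, n₃/n₂ = tan 56.16° = 1.4915.
Multiplying, n₃/n₁ = 1.1867 × 1.4915 = 1.7700, and θ_B(1→3) = arctan 1.7700 = 60.53°.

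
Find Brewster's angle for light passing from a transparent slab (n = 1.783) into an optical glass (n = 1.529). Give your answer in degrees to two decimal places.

θ_B ≈ 40.61°

At Brewster's angle the reflected and refracted rays are perpendicular, which with Snell's law gives tan θ_B = n₂/n₁.
Brewster's condition: tan θ_B = n₂/n₁ = 1.529/1.783 = 0.8575.
So θ_B = arctan 0.8575 = 40.61°.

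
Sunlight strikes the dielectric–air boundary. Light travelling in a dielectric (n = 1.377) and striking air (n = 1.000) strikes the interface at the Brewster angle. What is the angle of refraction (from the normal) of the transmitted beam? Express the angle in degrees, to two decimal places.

θ_t ≈ 54.01°

First find Brewster's angle: tan θ_B = 1.000/1.377 = 0.7262, giving θ_B = 35.99°.
Since θ_B + θ_t = 90° at Brewster incidence, θ_t = 90° − 35.99° = 54.01°.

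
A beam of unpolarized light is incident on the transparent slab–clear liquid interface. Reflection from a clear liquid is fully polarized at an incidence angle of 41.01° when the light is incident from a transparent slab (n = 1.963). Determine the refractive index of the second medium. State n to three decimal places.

n ≈ 1.707

Brewster's law: tan θ_B = n₂/n₁ (light incident in a transparent slab, refracted into a clear liquid).
n₂ = n₁ tan θ_B = 1.963 × tan 41.01° = 1.707.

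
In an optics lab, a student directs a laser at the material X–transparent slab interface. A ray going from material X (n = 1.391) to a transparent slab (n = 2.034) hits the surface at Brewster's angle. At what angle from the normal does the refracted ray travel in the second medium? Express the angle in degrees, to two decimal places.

First find Brewster's angle: tan θ_B = 2.034/1.391 = 1.4623, giving θ_B = 55.63°.
The refracted ray is perpendicular to the reflected ray, so θ_t = 90° − θ_B = 34.37°.

θ_t ≈ 34.37°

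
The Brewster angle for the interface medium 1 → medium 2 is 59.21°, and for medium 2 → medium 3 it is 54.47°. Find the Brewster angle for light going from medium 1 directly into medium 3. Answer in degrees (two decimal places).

Each Brewster angle gives a ratio: n₂/n₁ = tan 59.21° = 1.6782, n₃/n₂ = tan 54.47° = 1.4004.
So n₃/n₁ = (n₂/n₁)(n₃/n₂) = 1.6782 × 1.4004 = 2.3501.
θ_B(1→3) = arctan(2.3501) = 66.95°.

θ_B ≈ 66.95°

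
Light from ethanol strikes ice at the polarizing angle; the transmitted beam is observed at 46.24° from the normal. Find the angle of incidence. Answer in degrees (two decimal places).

θ_B ≈ 43.76°

Brewster's condition makes the reflected and refracted beams perpendicular: θ_B + θ_t = 90°.
So θ_B = 90° − θ_t = 90° − 46.24° = 43.76°.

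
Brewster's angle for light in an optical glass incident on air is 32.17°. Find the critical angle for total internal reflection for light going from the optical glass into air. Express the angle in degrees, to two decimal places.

θ_c ≈ 38.98°

n₂/n₁ = tan 32.17° = 0.6290; the critical angle satisfies sin θ_c = n₂/n₁.
θ_c = arcsin(0.6290) = 38.98°.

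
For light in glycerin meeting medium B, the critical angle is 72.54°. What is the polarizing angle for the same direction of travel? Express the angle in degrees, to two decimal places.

At the critical angle sin θ_c = n₂/n₁, giving n₂/n₁ = sin 72.54° = 0.9539.
Then tan θ_B = n₂/n₁ = 0.9539, so θ_B = arctan 0.9539 = 43.65°.

θ_B ≈ 43.65°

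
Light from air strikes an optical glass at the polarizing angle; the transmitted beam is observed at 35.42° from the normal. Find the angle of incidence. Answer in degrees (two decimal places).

θ_B ≈ 54.58°

Since the reflected and refracted rays are at right angles at the polarizing angle, θ_B + θ_t = 90°.
θ_B = 90° − 35.42° = 54.58°.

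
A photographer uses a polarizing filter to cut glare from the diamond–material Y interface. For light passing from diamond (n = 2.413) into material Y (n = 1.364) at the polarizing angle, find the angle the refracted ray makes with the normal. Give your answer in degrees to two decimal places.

θ_t ≈ 60.52°

θ_B = arctan(n₂/n₁) = arctan(1.364/2.413) = 29.48°.
Since θ_B + θ_t = 90° at Brewster incidence, θ_t = 90° − 29.48° = 60.52°.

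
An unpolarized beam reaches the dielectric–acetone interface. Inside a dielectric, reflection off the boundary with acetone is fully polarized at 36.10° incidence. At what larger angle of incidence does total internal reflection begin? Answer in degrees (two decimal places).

θ_c ≈ 46.82°

n₂/n₁ = tan 36.10° = 0.7292; the critical angle satisfies sin θ_c = n₂/n₁.
θ_c = arcsin(0.7292) = 46.82°.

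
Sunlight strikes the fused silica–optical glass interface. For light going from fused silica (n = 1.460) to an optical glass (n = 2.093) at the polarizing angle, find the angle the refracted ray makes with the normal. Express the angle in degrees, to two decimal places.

tan θ_B = n₂/n₁ = 2.093/1.460 = 1.4336, so θ_B = 55.10°.
Since θ_B + θ_t = 90° at Brewster incidence, θ_t = 90° − 55.10° = 34.90°.

θ_t ≈ 34.90°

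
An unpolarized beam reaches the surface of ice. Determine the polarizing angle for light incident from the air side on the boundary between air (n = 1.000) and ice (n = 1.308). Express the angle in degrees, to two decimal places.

tan θ_B = n₂/n₁ = 1.308/1.000 = 1.3080.
θ_B = arctan(1.3080) = 52.60°.

θ_B ≈ 52.60°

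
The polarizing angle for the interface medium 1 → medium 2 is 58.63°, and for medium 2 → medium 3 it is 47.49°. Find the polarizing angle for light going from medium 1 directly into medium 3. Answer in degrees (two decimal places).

tan θ_B(1→2) = n₂/n₁ = tan 58.63° = 1.6402.
tan θ_B(2→3) = n₃/n₂ = tan 47.49° = 1.0909.
n₃/n₁ = 1.7893. Then tan θ_B(1→3) = n₃/n₁, so θ_B(1→3) = arctan(1.7893) = 60.80°.

θ_B ≈ 60.80°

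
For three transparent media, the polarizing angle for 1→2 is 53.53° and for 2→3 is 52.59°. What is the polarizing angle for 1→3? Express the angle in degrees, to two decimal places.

θ_B ≈ 60.52°

Each Brewster angle gives a ratio: n₂/n₁ = tan 53.53° = 1.3529, n₃/n₂ = tan 52.59° = 1.3075.
So n₃/n₁ = (n₂/n₁)(n₃/n₂) = 1.3529 × 1.3075 = 1.7689.
θ_B(1→3) = arctan(1.7689) = 60.52°.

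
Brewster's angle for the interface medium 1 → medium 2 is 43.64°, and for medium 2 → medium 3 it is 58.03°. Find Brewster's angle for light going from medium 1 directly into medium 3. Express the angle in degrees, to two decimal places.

θ_B ≈ 56.80°

n₂/n₁ = tan 43.64° = 0.9536 and n₃/n₂ = tan 58.03° = 1.6022.
n₃/n₁ = 1.5279. Then tan θ_B(1→3) = n₃/n₁, so θ_B(1→3) = arctan(1.5279) = 56.80°.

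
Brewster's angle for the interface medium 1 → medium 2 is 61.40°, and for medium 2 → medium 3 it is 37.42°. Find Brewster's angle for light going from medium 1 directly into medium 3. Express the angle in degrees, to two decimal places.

Each Brewster angle gives a ratio: n₂/n₁ = tan 61.40° = 1.8341, n₃/n₂ = tan 37.42° = 0.7651.
n₃/n₁ = 1.4033. Then tan θ_B(1→3) = n₃/n₁, so θ_B(1→3) = arctan(1.4033) = 54.53°.

θ_B ≈ 54.53°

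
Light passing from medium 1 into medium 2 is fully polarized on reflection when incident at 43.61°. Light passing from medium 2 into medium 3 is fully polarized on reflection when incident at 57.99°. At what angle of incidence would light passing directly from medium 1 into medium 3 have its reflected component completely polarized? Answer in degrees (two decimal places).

θ_B ≈ 56.73°

n₂/n₁ = tan 43.61° = 0.9526 and n₃/n₂ = tan 57.99° = 1.5997.
Multiplying, n₃/n₁ = 0.9526 × 1.5997 = 1.5239, and θ_B(1→3) = arctan 1.5239 = 56.73°.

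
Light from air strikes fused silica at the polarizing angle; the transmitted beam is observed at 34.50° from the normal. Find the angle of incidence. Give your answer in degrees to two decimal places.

θ_B ≈ 55.50°

At Brewster's angle the reflected and refracted rays are perpendicular, so θ_B + θ_t = 90°.
So θ_B = 90° − θ_t = 90° − 34.50° = 55.50°.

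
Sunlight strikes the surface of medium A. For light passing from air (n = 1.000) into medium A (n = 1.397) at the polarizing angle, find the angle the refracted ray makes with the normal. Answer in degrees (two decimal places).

First find Brewster's angle: tan θ_B = 1.397/1.000 = 1.3970, giving θ_B = 54.40°.
The refracted ray is perpendicular to the reflected ray, so θ_t = 90° − θ_B = 35.60°.

θ_t ≈ 35.60°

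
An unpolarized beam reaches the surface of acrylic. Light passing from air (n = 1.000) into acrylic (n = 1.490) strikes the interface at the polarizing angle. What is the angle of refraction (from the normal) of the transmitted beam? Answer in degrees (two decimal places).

First find Brewster's angle: tan θ_B = 1.490/1.000 = 1.4900, giving θ_B = 56.13°.
At Brewster's angle the reflected and refracted rays are perpendicular, so θ_t = 90° − θ_B = 90° − 56.13° = 33.87°.

θ_t ≈ 33.87°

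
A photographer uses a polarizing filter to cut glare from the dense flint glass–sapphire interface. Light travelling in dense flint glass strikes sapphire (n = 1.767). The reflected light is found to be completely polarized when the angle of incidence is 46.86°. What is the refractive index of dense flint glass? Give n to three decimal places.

n ≈ 1.656

Brewster's law: tan θ_B = n₂/n₁ (light incident in dense flint glass, refracted into sapphire).
n₁ = n₂ / tan θ_B = 1.767 / tan 46.86° = 1.656.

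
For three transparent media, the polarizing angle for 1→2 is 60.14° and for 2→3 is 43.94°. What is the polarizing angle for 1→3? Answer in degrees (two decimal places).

Each Brewster angle gives a ratio: n₂/n₁ = tan 60.14° = 1.7419, n₃/n₂ = tan 43.94° = 0.9637.
n₃/n₁ = 1.6786. Then tan θ_B(1→3) = n₃/n₁, so θ_B(1→3) = arctan(1.6786) = 59.22°.

θ_B ≈ 59.22°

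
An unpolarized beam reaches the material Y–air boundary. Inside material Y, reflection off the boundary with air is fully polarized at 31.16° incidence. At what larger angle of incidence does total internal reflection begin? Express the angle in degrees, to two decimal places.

tan θ_B = n₂/n₁ = tan 31.16° = 0.6047.
Total internal reflection: sin θ_c = n₂/n₁ = 0.6047.
θ_c = arcsin(0.6047) = 37.20°.

θ_c ≈ 37.20°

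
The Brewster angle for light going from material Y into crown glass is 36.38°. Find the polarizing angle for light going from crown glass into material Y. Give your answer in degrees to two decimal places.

The two Brewster angles are complementary: θ_B' = 90° − θ_B = 90° − 36.38° = 53.62°.

θ_B' ≈ 53.62°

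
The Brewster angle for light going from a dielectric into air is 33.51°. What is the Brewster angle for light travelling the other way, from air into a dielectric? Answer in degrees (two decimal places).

θ_B' ≈ 56.49°

Reversing the direction swaps n₁ and n₂, so tan θ_B' = 1/tan θ_B and θ_B' = 90° − θ_B.
Hence θ_B' = 90° − 33.51° = 56.49°.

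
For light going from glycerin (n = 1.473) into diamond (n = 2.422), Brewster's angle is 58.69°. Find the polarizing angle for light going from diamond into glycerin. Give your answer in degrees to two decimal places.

θ_B' ≈ 31.31°

The two Brewster angles are complementary: θ_B' = 90° − θ_B = 90° − 58.69° = 31.31°.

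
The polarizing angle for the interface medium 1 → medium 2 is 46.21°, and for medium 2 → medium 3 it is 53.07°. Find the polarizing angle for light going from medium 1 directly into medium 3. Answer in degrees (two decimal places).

θ_B ≈ 54.23°

Each Brewster angle gives a ratio: n₂/n₁ = tan 46.21° = 1.0432, n₃/n₂ = tan 53.07° = 1.3304.
So n₃/n₁ = (n₂/n₁)(n₃/n₂) = 1.0432 × 1.3304 = 1.3878.
θ_B(1→3) = arctan(1.3878) = 54.23°.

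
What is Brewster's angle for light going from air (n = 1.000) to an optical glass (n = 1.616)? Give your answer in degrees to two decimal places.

θ_B ≈ 58.25°

tan θ_B = n₂/n₁ = 1.616/1.000 = 1.6160. Taking the arctangent, θ_B = 58.25°.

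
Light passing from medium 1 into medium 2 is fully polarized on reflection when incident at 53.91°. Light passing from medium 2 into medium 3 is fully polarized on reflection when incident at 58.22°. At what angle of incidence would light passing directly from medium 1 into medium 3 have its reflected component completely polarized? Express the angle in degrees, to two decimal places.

n₂/n₁ = tan 53.91° = 1.3718 and n₃/n₂ = tan 58.22° = 1.6141.
So n₃/n₁ = (n₂/n₁)(n₃/n₂) = 1.3718 × 1.6141 = 2.2143.
θ_B(1→3) = arctan(2.2143) = 65.70°.

θ_B ≈ 65.70°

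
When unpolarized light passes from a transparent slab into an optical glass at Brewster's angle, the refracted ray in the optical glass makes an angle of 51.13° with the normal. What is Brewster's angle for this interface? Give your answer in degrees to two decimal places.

Brewster's condition makes the reflected and refracted beams perpendicular: θ_B + θ_t = 90°.
θ_B = 90° − 51.13° = 38.87°.

θ_B ≈ 38.87°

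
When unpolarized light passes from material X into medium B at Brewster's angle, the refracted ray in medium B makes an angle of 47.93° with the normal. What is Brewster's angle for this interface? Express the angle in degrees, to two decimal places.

At Brewster's angle the reflected and refracted rays are perpendicular, so θ_B + θ_t = 90°.
So θ_B = 90° − θ_t = 90° − 47.93° = 42.07°.

θ_B ≈ 42.07°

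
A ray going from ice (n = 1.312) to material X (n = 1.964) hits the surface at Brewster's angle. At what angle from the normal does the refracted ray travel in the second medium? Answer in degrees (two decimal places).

θ_t ≈ 33.74°

θ_B = arctan(n₂/n₁) = arctan(1.964/1.312) = 56.26°.
At Brewster's angle the reflected and refracted rays are perpendicular, so θ_t = 90° − θ_B = 90° − 56.26° = 33.74°.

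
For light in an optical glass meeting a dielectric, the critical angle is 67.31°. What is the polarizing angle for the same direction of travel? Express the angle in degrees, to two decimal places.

n₂/n₁ = sin θ_c = sin 67.31° = 0.9226.
tan θ_B equals the same ratio, so θ_B = arctan(0.9226) = 42.69°.

θ_B ≈ 42.69°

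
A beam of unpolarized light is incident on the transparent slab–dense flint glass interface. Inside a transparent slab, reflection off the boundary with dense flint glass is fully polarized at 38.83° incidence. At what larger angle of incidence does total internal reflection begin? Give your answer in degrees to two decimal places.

From Brewster, n₂/n₁ = tan θ_B = tan 38.83° = 0.8049.
Then sin θ_c = n₂/n₁ = 0.8049, so θ_c = arcsin 0.8049 = 53.60°.

θ_c ≈ 53.60°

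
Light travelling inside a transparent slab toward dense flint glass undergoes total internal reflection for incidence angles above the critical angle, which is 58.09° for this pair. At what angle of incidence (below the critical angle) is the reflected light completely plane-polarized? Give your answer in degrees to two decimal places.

n₂/n₁ = sin θ_c = sin 58.09° = 0.8489.
tan θ_B equals the same ratio, so θ_B = arctan(0.8489) = 40.33°.

θ_B ≈ 40.33°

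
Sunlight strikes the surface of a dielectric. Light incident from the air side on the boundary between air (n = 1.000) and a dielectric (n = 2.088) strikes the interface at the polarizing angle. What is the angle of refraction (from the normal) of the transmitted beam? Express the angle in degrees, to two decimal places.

tan θ_B = n₂/n₁ = 2.088/1.000 = 2.0880, so θ_B = 64.41°.
Since θ_B + θ_t = 90° at Brewster incidence, θ_t = 90° − 64.41° = 25.59°.

θ_t ≈ 25.59°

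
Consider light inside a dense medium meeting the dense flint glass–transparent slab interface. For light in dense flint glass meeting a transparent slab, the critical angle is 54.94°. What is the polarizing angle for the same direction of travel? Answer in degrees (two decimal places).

At the critical angle sin θ_c = n₂/n₁, giving n₂/n₁ = sin 54.94° = 0.8186.
Then tan θ_B = n₂/n₁ = 0.8186, so θ_B = arctan 0.8186 = 39.30°.

θ_B ≈ 39.30°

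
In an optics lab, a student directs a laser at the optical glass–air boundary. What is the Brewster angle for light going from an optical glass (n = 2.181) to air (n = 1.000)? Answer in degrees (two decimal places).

tan θ_B = n₂/n₁ = 1.000/2.181 = 0.4585.
θ_B = arctan(0.4585) = 24.63°.

θ_B ≈ 24.63°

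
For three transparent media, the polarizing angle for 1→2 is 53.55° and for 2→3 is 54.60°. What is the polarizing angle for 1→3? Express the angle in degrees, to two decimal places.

Each Brewster angle gives a ratio: n₂/n₁ = tan 53.55° = 1.3539, n₃/n₂ = tan 54.60° = 1.4071.
Multiplying, n₃/n₁ = 1.3539 × 1.4071 = 1.9051, and θ_B(1→3) = arctan 1.9051 = 62.30°.

θ_B ≈ 62.30°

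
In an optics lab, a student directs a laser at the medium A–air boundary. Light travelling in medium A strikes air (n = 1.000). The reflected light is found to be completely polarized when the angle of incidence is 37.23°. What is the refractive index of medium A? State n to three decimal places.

n ≈ 1.316

Full polarization of the reflected beam means tan θ_B = n₂/n₁, where n₁ is the incident medium (medium A).
n₁ = n₂ / tan θ_B = 1.000 / tan 37.23° = 1.316.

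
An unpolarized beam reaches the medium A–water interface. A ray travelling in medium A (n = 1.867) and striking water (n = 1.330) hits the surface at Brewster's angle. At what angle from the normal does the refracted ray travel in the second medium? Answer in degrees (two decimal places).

θ_t ≈ 54.53°

θ_B = arctan(n₂/n₁) = arctan(1.330/1.867) = 35.47°.
The refracted ray is perpendicular to the reflected ray, so θ_t = 90° − θ_B = 54.53°.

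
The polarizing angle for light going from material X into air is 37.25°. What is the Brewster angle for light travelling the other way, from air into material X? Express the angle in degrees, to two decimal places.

θ_B' ≈ 52.75°

tan θ_B' = n₁/n₂ = 1/tan θ_B, so θ_B' = 90° − θ_B.
θ_B' = 90° − 37.25° = 52.75°.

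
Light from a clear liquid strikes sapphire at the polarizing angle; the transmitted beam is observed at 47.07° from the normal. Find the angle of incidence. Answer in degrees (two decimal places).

θ_B ≈ 42.93°

At Brewster's angle the reflected and refracted rays are perpendicular, so θ_B + θ_t = 90°.
θ_B = 90° − 47.07° = 42.93°.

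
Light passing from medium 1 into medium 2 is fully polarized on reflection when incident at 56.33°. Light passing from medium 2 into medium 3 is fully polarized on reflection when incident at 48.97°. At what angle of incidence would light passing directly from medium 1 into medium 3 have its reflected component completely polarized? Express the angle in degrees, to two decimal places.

tan θ_B(1→2) = n₂/n₁ = tan 56.33° = 1.5011.
tan θ_B(2→3) = n₃/n₂ = tan 48.97° = 1.1492.
So n₃/n₁ = (n₂/n₁)(n₃/n₂) = 1.5011 × 1.1492 = 1.7250.
θ_B(1→3) = arctan(1.7250) = 59.90°.

θ_B ≈ 59.90°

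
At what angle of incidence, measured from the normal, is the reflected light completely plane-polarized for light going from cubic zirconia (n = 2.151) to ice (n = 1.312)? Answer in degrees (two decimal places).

Brewster's condition: tan θ_B = n₂/n₁ = 1.312/2.151 = 0.6099.
θ_B = arctan(0.6099) = 31.38°.

θ_B ≈ 31.38°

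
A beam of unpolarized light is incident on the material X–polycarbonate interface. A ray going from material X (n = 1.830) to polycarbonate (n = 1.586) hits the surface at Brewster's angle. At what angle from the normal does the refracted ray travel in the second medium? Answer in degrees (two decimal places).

tan θ_B = n₂/n₁ = 1.586/1.830 = 0.8667, so θ_B = 40.91°.
Since θ_B + θ_t = 90° at Brewster incidence, θ_t = 90° − 40.91° = 49.09°.

θ_t ≈ 49.09°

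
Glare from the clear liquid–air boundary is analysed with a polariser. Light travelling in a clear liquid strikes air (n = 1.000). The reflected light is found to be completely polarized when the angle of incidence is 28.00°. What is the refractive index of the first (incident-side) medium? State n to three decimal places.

n ≈ 1.881

Brewster's law: tan θ_B = n₂/n₁ (light incident in a clear liquid, refracted into air).
n₁ = n₂ / tan θ_B = 1.000 / tan 28.00° = 1.881.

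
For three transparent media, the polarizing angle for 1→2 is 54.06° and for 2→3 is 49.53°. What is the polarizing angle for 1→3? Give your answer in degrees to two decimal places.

θ_B ≈ 58.26°

tan θ_B(1→2) = n₂/n₁ = tan 54.06° = 1.3794.
tan θ_B(2→3) = n₃/n₂ = tan 49.53° = 1.1721.
Multiplying, n₃/n₁ = 1.3794 × 1.1721 = 1.6168, and θ_B(1→3) = arctan 1.6168 = 58.26°.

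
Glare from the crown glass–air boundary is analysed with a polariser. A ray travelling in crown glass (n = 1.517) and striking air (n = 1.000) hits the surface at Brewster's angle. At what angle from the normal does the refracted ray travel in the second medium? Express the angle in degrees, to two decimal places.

First find Brewster's angle: tan θ_B = 1.000/1.517 = 0.6592, giving θ_B = 33.39°.
At Brewster's angle the reflected and refracted rays are perpendicular, so θ_t = 90° − θ_B = 90° − 33.39° = 56.61°.

θ_t ≈ 56.61°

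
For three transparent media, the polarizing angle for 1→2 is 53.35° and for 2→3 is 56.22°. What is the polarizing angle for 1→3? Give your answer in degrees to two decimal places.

θ_B ≈ 63.54°

tan θ_B(1→2) = n₂/n₁ = tan 53.35° = 1.3440.
tan θ_B(2→3) = n₃/n₂ = tan 56.22° = 1.4949.
Multiplying, n₃/n₁ = 1.3440 × 1.4949 = 2.0092, and θ_B(1→3) = arctan 2.0092 = 63.54°.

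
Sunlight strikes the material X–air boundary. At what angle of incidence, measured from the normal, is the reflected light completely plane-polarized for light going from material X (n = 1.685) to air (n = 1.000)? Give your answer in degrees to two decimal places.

The reflected p-component vanishes when tan θ_B = n₂/n₁.
Here n₂/n₁ = 1.000/1.685 = 0.5935, and Brewster's law gives tan θ_B = n₂/n₁.
θ_B = arctan(0.5935) = 30.69°.

θ_B ≈ 30.69°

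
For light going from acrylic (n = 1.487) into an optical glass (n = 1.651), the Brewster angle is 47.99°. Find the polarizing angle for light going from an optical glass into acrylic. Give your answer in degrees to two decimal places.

tan θ_B' = n₁/n₂ = 1/tan θ_B, so θ_B' = 90° − θ_B.
θ_B' = 90° − 47.99° = 42.01°.

θ_B' ≈ 42.01°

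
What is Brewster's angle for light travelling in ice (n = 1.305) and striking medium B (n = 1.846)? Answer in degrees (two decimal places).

Here n₂/n₁ = 1.846/1.305 = 1.4146, and Brewster's law gives tan θ_B = n₂/n₁.
So θ_B = arctan 1.4146 = 54.74°.

θ_B ≈ 54.74°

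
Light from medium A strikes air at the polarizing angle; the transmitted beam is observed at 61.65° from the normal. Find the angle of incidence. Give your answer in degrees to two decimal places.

θ_B ≈ 28.35°

Brewster's condition makes the reflected and refracted beams perpendicular: θ_B + θ_t = 90°.
θ_B = 90° − 61.65° = 28.35°.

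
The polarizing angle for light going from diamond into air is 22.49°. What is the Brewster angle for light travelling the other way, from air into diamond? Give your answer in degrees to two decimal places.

Reversing the direction swaps n₁ and n₂, so tan θ_B' = 1/tan θ_B and θ_B' = 90° − θ_B.
Hence θ_B' = 90° − 22.49° = 67.51°.

θ_B' ≈ 67.51°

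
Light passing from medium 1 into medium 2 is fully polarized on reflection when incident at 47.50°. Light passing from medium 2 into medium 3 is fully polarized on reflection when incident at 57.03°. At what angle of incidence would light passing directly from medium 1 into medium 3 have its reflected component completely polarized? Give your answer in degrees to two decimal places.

tan θ_B(1→2) = n₂/n₁ = tan 47.50° = 1.0913.
tan θ_B(2→3) = n₃/n₂ = tan 57.03° = 1.5416.
n₃/n₁ = 1.6824. Then tan θ_B(1→3) = n₃/n₁, so θ_B(1→3) = arctan(1.6824) = 59.27°.

θ_B ≈ 59.27°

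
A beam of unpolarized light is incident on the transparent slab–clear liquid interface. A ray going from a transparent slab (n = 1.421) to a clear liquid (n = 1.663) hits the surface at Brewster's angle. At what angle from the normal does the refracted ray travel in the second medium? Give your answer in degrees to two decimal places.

tan θ_B = n₂/n₁ = 1.663/1.421 = 1.1703, so θ_B = 49.49°.
At Brewster's angle the reflected and refracted rays are perpendicular, so θ_t = 90° − θ_B = 90° − 49.49° = 40.51°.

θ_t ≈ 40.51°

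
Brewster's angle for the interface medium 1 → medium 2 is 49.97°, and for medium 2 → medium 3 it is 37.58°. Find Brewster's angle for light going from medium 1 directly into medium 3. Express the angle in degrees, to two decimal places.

n₂/n₁ = tan 49.97° = 1.1905 and n₃/n₂ = tan 37.58° = 0.7695.
So n₃/n₁ = (n₂/n₁)(n₃/n₂) = 1.1905 × 0.7695 = 0.9161.
θ_B(1→3) = arctan(0.9161) = 42.49°.

θ_B ≈ 42.49°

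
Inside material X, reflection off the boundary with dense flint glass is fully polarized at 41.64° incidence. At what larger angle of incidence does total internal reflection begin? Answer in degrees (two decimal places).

n₂/n₁ = tan 41.64° = 0.8891; the critical angle satisfies sin θ_c = n₂/n₁.
θ_c = arcsin(0.8891) = 62.76°.

θ_c ≈ 62.76°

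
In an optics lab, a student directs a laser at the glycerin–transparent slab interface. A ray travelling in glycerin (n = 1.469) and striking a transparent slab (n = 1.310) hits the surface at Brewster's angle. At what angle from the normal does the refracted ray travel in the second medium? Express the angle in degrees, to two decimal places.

θ_t ≈ 48.27°

tan θ_B = n₂/n₁ = 1.310/1.469 = 0.8918, so θ_B = 41.73°.
Since θ_B + θ_t = 90° at Brewster incidence, θ_t = 90° − 41.73° = 48.27°.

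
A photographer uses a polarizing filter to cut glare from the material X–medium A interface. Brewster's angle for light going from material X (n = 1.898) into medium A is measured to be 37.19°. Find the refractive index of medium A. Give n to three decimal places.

n ≈ 1.440

Brewster's law: tan θ_B = n₂/n₁ (light incident in material X, refracted into medium A).
n₂ = n₁ tan θ_B = 1.898 × tan 37.19° = 1.440.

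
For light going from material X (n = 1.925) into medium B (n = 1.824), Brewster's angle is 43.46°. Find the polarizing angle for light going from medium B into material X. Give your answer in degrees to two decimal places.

θ_B' ≈ 46.54°

The two Brewster angles are complementary: θ_B' = 90° − θ_B = 90° − 43.46° = 46.54°.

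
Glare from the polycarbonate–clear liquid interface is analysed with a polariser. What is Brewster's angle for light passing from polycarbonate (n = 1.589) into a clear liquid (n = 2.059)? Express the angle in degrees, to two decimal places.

tan θ_B = n₂/n₁ = 2.059/1.589 = 1.2958.
θ_B = arctan(1.2958) = 52.34°.

θ_B ≈ 52.34°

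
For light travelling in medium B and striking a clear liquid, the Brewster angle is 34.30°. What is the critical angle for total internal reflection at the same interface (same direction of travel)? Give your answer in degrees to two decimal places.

tan θ_B = n₂/n₁ = tan 34.30° = 0.6822.
Total internal reflection: sin θ_c = n₂/n₁ = 0.6822.
θ_c = arcsin(0.6822) = 43.01°.

θ_c ≈ 43.01°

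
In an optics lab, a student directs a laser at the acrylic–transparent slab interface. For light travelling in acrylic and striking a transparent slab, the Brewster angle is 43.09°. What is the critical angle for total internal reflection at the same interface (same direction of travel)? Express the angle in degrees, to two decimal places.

tan θ_B = n₂/n₁ = tan 43.09° = 0.9355.
Total internal reflection: sin θ_c = n₂/n₁ = 0.9355.
θ_c = arcsin(0.9355) = 69.30°.

θ_c ≈ 69.30°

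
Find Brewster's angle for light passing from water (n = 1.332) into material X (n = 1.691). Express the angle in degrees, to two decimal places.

Brewster's condition: tan θ_B = n₂/n₁ = 1.691/1.332 = 1.2695.
So θ_B = arctan 1.2695 = 51.77°.

θ_B ≈ 51.77°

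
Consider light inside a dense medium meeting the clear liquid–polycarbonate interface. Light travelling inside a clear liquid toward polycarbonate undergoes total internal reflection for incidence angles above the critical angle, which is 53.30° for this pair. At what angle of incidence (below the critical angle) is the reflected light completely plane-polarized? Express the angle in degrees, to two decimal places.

θ_B ≈ 38.72°

n₂/n₁ = sin θ_c = sin 53.30° = 0.8018.
tan θ_B equals the same ratio, so θ_B = arctan(0.8018) = 38.72°.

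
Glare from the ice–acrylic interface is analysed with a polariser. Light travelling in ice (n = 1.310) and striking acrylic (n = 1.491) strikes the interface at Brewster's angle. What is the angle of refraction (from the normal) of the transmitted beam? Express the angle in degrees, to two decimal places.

First find Brewster's angle: tan θ_B = 1.491/1.310 = 1.1382, giving θ_B = 48.70°.
At Brewster's angle the reflected and refracted rays are perpendicular, so θ_t = 90° − θ_B = 90° − 48.70° = 41.30°.

θ_t ≈ 41.30°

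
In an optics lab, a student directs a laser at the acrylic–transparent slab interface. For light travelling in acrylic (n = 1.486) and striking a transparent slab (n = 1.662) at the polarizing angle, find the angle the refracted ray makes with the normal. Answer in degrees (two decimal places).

θ_t ≈ 41.80°

tan θ_B = n₂/n₁ = 1.662/1.486 = 1.1184, so θ_B = 48.20°.
Since θ_B + θ_t = 90° at Brewster incidence, θ_t = 90° − 48.20° = 41.80°.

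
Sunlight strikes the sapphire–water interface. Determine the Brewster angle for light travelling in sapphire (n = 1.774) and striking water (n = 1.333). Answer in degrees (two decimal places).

At Brewster's angle the reflected and refracted rays are perpendicular, which with Snell's law gives tan θ_B = n₂/n₁.
Brewster's condition: tan θ_B = n₂/n₁ = 1.333/1.774 = 0.7514.
θ_B = arctan(0.7514) = 36.92°.

θ_B ≈ 36.92°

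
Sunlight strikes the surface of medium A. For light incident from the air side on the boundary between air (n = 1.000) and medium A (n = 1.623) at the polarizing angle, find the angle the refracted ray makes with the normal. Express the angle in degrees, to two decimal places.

θ_t ≈ 31.64°

tan θ_B = n₂/n₁ = 1.623/1.000 = 1.6230, so θ_B = 58.36°.
At Brewster's angle the reflected and refracted rays are perpendicular, so θ_t = 90° − θ_B = 90° − 58.36° = 31.64°.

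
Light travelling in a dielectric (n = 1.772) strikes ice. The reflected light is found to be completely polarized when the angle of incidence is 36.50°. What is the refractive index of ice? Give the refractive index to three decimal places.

Brewster's law: tan θ_B = n₂/n₁ (light incident in a dielectric, refracted into ice).
n₂ = n₁ tan θ_B = 1.772 × tan 36.50° = 1.311.

n ≈ 1.311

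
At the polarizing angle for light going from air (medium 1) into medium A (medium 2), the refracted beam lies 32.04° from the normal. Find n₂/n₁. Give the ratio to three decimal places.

n₂/n₁ ≈ 1.598

θ_B + θ_t = 90°, so θ_B = 90° − 32.04° = 57.96°.
Then n₂/n₁ = tan θ_B = tan 57.96° = 1.598.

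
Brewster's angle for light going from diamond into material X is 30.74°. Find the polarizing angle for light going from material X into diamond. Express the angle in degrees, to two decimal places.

θ_B' ≈ 59.26°

tan θ_B' = n₁/n₂ = 1/tan θ_B, so θ_B' = 90° − θ_B.
θ_B' = 90° − 30.74° = 59.26°.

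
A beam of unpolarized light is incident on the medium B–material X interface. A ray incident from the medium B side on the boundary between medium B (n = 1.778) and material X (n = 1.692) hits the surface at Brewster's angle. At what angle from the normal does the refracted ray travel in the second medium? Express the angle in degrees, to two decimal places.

θ_t ≈ 46.42°

First find Brewster's angle: tan θ_B = 1.692/1.778 = 0.9516, giving θ_B = 43.58°.
At Brewster's angle the reflected and refracted rays are perpendicular, so θ_t = 90° − θ_B = 90° − 43.58° = 46.42°.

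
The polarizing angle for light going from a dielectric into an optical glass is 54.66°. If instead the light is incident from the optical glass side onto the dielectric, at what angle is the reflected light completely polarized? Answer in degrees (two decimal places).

θ_B' ≈ 35.34°

Reversing the direction swaps n₁ and n₂, so tan θ_B' = 1/tan θ_B and θ_B' = 90° − θ_B.
Hence θ_B' = 90° − 54.66° = 35.34°.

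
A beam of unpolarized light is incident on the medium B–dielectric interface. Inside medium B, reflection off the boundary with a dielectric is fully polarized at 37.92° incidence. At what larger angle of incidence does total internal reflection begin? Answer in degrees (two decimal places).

tan θ_B = n₂/n₁ = tan 37.92° = 0.7790.
Total internal reflection: sin θ_c = n₂/n₁ = 0.7790.
θ_c = arcsin(0.7790) = 51.17°.

θ_c ≈ 51.17°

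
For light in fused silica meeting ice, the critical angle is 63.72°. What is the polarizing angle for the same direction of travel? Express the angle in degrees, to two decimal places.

n₂/n₁ = sin θ_c = sin 63.72° = 0.8966.
tan θ_B equals the same ratio, so θ_B = arctan(0.8966) = 41.88°.

θ_B ≈ 41.88°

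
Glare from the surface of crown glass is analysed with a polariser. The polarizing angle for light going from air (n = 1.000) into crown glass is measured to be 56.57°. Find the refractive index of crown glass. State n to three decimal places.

n ≈ 1.515

At the polarizing angle, tan θ_B = n₂/n₁ with n₁ on the incident side (air) and n₂ on the transmitted side (crown glass).
n₂ = n₁ tan θ_B = 1.000 × tan 56.57° = 1.515.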